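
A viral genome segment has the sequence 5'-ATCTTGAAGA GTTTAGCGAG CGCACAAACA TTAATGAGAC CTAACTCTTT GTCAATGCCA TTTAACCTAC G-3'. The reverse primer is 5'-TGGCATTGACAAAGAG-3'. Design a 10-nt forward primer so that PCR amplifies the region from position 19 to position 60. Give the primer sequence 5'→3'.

The reverse primer's reverse complement CTCTTTGTCAATGCCA matches the template at positions 45–60; the product starts at position 19.
The forward primer is identical to the top strand over positions 19–28: AGCGCACAAA.

5'-AGCGCACAAA-3'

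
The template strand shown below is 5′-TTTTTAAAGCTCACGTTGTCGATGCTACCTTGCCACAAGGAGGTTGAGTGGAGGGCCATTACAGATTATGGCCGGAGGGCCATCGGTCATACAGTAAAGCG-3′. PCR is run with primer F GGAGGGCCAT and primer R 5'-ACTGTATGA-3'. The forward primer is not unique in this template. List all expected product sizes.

The forward primer GGAGGGCCAT matches the top strand at positions 50–59, 74–83.
The reverse primer's reverse complement is TCATACAGT, matching at positions 87–95.
Each forward site pairs with the reverse site to give a product ending at position 95: sizes 46, 22 bp.

46 bp, 22 bp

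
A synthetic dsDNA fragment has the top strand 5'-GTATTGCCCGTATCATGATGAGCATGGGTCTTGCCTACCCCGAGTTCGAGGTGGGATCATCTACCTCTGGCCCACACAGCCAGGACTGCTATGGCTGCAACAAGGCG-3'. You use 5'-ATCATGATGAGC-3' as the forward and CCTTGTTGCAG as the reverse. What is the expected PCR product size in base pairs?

The forward primer matches the template at positions 12–23.
Taking the reverse complement of CCTTGTTGCAG gives CTGCAACAAGG, found at positions 95–105 on the template; the primer anneals here to the top strand with its 3' end pointing upstream.
The product runs from position 12 to position 105, so its length is 105 − 12 + 1 = 94 bp.

94 bp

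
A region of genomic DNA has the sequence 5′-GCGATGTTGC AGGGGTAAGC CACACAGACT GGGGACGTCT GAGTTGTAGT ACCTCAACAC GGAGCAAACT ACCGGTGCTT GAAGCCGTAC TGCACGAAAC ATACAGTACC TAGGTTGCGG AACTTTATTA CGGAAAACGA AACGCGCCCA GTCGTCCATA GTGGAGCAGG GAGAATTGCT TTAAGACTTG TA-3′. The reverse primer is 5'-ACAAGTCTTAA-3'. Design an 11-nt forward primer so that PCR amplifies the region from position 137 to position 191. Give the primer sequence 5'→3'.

The reverse primer's reverse complement TTAAGACTTGT matches the template at positions 181–191; the product starts at position 137.
The forward primer is identical to the top strand over positions 137–147: ACGAAACGCGC.

5'-ACGAAACGCGC-3'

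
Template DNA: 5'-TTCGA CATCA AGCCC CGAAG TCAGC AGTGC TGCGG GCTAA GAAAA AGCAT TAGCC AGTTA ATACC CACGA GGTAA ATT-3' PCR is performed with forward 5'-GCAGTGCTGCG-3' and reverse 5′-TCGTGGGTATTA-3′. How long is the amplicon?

Forward primer GCAGTGCTGCG is found on the top strand at positions 24–34.
Taking the reverse complement of TCGTGGGTATTA gives TAATACCCACGA, found at positions 59–70 on the template; the primer anneals here to the top strand with its 3' end pointing upstream.
Amplicon spans positions 24–70: 47 bp.

47 bp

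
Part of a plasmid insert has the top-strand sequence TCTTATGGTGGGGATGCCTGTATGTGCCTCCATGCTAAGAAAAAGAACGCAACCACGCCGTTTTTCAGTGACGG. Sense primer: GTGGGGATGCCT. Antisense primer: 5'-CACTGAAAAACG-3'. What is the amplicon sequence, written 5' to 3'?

5'-GTGGGGATGCCTGTATGTGCCTCCATGCTAAGAAAAAGAACGCAACCACGCCGTTTTTCAGTG-3'

Forward primer GTGGGGATGCCT is found on the top strand at positions 8–19.
Taking the reverse complement of CACTGAAAAACG gives CGTTTTTCAGTG, found at positions 59–70 on the template; the primer anneals here to the top strand with its 3' end pointing upstream.
The product is the template from position 8 through 70 (63 bp).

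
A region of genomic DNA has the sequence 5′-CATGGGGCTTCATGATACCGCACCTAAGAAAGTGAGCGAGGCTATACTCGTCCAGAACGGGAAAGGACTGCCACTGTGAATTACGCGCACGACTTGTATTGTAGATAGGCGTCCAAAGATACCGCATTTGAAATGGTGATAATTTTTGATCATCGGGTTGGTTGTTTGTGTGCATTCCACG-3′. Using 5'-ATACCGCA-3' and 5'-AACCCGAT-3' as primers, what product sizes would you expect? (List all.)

145 bp, 41 bp

The forward primer ATACCGCA matches the top strand at positions 15–22, 119–126.
The reverse primer's reverse complement is ATCGGGTT, matching at positions 152–159.
Each forward site pairs with the reverse site to give a product ending at position 159: sizes 145, 41 bp.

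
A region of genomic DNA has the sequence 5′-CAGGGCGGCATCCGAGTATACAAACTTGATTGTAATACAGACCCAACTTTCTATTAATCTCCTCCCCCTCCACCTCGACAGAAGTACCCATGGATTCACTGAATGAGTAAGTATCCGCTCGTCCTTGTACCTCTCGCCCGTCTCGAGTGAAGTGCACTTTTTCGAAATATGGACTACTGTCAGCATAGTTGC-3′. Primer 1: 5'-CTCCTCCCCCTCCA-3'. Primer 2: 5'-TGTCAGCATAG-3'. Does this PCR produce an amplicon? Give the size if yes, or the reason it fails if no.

No product — both primers anneal to the same strand and extend in the same direction.

Primer 1 (CTCCTCCCCCTCCA) matches the top strand at positions 59–72 (3' end points downstream).
Primer 2 (TGTCAGCATAG) also matches the top strand directly, at positions 178–188 — its reverse complement CTATGCTGACA is not present.
Both primers anneal to the bottom strand with 3' ends pointing the same way, so neither can prime synthesis back toward the other.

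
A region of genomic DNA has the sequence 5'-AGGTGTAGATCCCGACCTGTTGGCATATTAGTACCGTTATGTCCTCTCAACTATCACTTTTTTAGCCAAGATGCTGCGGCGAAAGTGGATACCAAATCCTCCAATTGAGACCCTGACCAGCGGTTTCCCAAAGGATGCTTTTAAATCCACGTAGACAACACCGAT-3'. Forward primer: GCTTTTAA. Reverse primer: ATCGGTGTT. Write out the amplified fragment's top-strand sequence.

The forward primer matches the template at positions 137–144.
The reverse primer's reverse complement is AACACCGAT, which matches the template at positions 157–165.
The product is the template from position 137 through 165 (29 bp).

5'-GCTTTTAAATCCACGTAGACAACACCGAT-3'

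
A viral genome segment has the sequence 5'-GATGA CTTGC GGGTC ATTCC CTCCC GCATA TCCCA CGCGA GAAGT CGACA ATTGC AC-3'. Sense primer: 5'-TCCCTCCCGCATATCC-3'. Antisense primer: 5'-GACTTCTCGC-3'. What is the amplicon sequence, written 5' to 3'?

5'-TCCCTCCCGCATATCCCACGCGAGAAGTC-3'

Scanning the template, TCCCTCCCGCATATCC occurs at positions 18–33; this primer anneals to the bottom strand there with its 3' end pointing downstream.
Taking the reverse complement of GACTTCTCGC gives GCGAGAAGTC, found at positions 37–46 on the template; the primer anneals here to the top strand with its 3' end pointing upstream.
The product is the template from position 18 through 46 (29 bp).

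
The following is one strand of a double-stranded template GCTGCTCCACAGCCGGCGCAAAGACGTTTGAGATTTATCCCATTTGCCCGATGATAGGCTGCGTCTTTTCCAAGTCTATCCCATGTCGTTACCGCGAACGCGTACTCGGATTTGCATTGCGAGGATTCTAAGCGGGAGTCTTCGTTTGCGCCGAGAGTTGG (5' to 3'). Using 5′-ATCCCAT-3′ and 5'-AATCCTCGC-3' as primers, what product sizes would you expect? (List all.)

91 bp, 50 bp

The forward primer ATCCCAT matches the top strand at positions 37–43, 78–84.
The reverse primer's reverse complement is GCGAGGATT, matching at positions 119–127.
Each forward site pairs with the reverse site to give a product ending at position 127: sizes 91, 50 bp.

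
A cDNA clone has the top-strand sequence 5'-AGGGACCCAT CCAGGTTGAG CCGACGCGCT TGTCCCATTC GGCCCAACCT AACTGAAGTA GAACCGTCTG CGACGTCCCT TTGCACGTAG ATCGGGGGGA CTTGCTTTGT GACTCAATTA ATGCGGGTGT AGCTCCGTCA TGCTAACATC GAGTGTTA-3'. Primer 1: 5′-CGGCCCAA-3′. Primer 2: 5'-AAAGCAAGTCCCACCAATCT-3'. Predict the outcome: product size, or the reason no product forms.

No product — primer 2 has no binding site in the template.

Primer 2 (AAAGCAAGTCCCACCAATCT) does not match the top strand, and its reverse complement AGATTGGTGGGACTTGCTTT does not match either.
With no annealing site for primer 2, no amplification occurs.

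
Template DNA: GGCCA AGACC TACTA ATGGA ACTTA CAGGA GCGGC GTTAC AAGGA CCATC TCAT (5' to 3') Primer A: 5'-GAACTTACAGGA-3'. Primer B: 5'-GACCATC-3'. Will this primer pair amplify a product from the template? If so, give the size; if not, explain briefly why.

Primer A (GAACTTACAGGA) matches the top strand at positions 19–30 (3' end points downstream).
Primer B (GACCATC) also matches the top strand directly, at positions 44–50 — its reverse complement GATGGTC is not present.
Both primers anneal to the bottom strand with 3' ends pointing the same way, so neither can prime synthesis back toward the other.

No product — both primers anneal to the same strand and extend in the same direction.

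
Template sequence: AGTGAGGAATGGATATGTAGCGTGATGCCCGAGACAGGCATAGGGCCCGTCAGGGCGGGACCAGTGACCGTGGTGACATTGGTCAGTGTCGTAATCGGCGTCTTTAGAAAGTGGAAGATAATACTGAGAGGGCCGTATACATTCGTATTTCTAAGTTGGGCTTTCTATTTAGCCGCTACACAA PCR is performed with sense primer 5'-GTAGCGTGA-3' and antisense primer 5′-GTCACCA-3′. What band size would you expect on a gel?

Scanning the template, GTAGCGTGA occurs at positions 17–25; this primer anneals to the bottom strand there with its 3' end pointing downstream.
The reverse primer's reverse complement is TGGTGAC, which matches the template at positions 71–77.
Product length = (reverse-primer end) − (forward-primer start) + 1 = 77 − 17 + 1 = 61 bp.

61 bp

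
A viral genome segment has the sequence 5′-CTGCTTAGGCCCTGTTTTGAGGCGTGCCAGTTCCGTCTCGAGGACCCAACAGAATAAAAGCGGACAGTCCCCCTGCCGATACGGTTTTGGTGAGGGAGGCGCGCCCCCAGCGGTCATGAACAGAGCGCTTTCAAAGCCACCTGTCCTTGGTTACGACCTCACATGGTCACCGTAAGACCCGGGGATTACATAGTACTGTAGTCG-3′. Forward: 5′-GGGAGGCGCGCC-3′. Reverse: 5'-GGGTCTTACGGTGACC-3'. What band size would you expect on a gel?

87 bp

The forward primer matches the template at positions 94–105.
The reverse primer's reverse complement is GGTCACCGTAAGACCC, which matches the template at positions 165–180.
The product runs from position 94 to position 180, so its length is 180 − 94 + 1 = 87 bp.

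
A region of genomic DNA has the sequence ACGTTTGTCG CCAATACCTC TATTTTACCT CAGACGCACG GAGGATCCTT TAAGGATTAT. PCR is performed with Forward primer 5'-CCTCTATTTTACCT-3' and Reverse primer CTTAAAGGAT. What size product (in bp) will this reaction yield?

38 bp

The forward primer matches the template at positions 17–30.
Reverse complement of the reverse primer: ATCCTTTAAG. This occurs on the top strand at positions 45–54.
Product length = (reverse-primer end) − (forward-primer start) + 1 = 54 − 17 + 1 = 38 bp.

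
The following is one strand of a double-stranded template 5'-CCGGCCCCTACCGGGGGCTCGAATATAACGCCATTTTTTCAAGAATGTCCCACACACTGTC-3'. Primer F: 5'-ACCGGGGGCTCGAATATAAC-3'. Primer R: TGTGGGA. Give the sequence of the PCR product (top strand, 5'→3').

Forward primer ACCGGGGGCTCGAATATAAC is found on the top strand at positions 10–29.
Reverse complement of the reverse primer: TCCCACA. This occurs on the top strand at positions 48–54.
The product is the template from position 10 through 54 (45 bp).

5'-ACCGGGGGCTCGAATATAACGCCATTTTTTCAAGAATGTCCCACA-3'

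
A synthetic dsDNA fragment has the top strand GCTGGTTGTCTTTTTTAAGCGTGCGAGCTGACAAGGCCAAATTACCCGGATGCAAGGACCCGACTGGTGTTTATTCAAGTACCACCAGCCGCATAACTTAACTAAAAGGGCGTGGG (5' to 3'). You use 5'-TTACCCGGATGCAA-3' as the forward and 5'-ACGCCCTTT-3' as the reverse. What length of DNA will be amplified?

The forward primer matches the template at positions 42–55.
Reverse complement of the reverse primer: AAAGGGCGT. This occurs on the top strand at positions 105–113.
Product length = (reverse-primer end) − (forward-primer start) + 1 = 113 − 42 + 1 = 72 bp.

72 bp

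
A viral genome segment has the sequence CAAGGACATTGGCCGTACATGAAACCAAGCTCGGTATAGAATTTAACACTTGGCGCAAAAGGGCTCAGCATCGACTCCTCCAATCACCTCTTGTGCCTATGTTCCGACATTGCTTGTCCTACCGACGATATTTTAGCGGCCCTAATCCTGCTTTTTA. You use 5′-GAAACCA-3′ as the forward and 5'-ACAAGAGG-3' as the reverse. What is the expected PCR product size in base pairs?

Forward primer GAAACCA is found on the top strand at positions 21–27.
Reverse complement of the reverse primer: CCTCTTGT. This occurs on the top strand at positions 87–94.
Product length = (reverse-primer end) − (forward-primer start) + 1 = 94 − 21 + 1 = 74 bp.

74 bp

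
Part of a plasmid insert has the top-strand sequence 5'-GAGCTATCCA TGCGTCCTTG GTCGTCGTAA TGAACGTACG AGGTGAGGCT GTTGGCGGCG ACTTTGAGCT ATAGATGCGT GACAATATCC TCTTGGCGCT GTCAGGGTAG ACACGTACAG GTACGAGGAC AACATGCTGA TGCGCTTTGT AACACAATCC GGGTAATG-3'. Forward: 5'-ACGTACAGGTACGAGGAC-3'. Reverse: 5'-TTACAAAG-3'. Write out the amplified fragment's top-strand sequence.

Scanning the template, ACGTACAGGTACGAGGAC occurs at positions 113–130; this primer anneals to the bottom strand there with its 3' end pointing downstream.
Reverse complement of the reverse primer: CTTTGTAA. This occurs on the top strand at positions 145–152.
The product is the template from position 113 through 152 (40 bp).

5'-ACGTACAGGTACGAGGACAACATGCTGATGCGCTTTGTAA-3'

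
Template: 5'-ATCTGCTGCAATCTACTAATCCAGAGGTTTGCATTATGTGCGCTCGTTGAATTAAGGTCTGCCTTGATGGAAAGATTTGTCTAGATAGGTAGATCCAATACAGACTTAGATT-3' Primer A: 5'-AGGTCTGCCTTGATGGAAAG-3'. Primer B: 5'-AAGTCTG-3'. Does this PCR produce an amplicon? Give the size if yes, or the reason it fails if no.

Yes — a 53 bp product.

Primer A (AGGTCTGCCTTGATGGAAAG) matches the top strand at positions 55–74; it acts as a forward primer.
Primer B's reverse complement is CAGACTT, matching the top strand at positions 101–107; it acts as a reverse primer.
The 3' ends face each other across positions 55–107, giving a 53 bp product.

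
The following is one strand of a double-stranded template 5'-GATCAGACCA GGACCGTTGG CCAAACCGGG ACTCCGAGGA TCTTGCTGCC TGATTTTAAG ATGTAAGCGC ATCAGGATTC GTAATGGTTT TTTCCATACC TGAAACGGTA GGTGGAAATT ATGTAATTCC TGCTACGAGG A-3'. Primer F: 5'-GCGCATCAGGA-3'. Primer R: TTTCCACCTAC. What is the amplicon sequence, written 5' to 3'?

5'-GCGCATCAGGATTCGTAATGGTTTTTTCCATACCTGAAACGGTAGGTGGAAA-3'

The forward primer matches the template at positions 67–77.
Taking the reverse complement of TTTCCACCTAC gives GTAGGTGGAAA, found at positions 108–118 on the template; the primer anneals here to the top strand with its 3' end pointing upstream.
The product is the template from position 67 through 118 (52 bp).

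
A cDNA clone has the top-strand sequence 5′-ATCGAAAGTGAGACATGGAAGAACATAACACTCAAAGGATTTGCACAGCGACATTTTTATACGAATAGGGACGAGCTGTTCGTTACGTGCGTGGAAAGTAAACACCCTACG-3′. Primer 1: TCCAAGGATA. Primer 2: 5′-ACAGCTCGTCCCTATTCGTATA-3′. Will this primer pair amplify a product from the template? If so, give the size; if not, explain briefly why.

No product — primer 1 has no binding site in the template.

Primer 1 (TCCAAGGATA) does not match the top strand, and its reverse complement TATCCTTGGA does not match either.
With no annealing site for primer 1, no amplification occurs.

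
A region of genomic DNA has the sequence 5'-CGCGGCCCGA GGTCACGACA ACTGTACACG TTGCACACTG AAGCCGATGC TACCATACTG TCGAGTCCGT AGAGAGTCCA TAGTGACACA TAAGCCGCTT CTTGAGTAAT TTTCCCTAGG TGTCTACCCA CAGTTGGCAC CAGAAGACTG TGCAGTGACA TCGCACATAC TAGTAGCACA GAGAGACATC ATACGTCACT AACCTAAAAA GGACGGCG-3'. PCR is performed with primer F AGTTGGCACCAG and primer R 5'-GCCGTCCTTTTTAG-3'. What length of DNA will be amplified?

Forward primer AGTTGGCACCAG is found on the top strand at positions 132–143.
Reverse complement of the reverse primer: CTAAAAAGGACGGC. This occurs on the top strand at positions 204–217.
Product length = (reverse-primer end) − (forward-primer start) + 1 = 217 − 132 + 1 = 86 bp.

86 bp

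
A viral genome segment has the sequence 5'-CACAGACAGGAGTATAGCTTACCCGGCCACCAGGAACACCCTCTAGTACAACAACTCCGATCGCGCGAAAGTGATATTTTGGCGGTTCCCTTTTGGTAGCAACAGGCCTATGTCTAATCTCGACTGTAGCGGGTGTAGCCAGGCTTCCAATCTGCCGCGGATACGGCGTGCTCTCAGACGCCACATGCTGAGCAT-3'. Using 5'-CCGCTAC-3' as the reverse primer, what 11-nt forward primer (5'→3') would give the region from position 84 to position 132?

The reverse primer's reverse complement GTAGCGG matches the template at positions 126–132; the product starts at position 84.
The forward primer is identical to the top strand over positions 84–94: GGTTCCCTTTT.

5'-GGTTCCCTTTT-3'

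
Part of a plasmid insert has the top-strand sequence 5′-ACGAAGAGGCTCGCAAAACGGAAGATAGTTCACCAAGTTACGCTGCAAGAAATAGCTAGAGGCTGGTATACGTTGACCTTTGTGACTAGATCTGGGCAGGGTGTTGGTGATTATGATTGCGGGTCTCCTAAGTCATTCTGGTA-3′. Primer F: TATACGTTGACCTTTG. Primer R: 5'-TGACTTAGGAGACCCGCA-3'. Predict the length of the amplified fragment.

Forward primer TATACGTTGACCTTTG is found on the top strand at positions 67–82.
Reverse complement of the reverse primer: TGCGGGTCTCCTAAGTCA. This occurs on the top strand at positions 118–135.
Product length = (reverse-primer end) − (forward-primer start) + 1 = 135 − 67 + 1 = 69 bp.

69 bp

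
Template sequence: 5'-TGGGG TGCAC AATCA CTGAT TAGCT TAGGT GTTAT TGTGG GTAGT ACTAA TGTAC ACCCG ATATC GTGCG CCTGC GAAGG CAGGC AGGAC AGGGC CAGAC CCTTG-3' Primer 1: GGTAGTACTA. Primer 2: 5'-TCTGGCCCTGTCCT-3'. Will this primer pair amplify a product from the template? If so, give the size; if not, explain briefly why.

Yes — a 60 bp product.

Primer 1 (GGTAGTACTA) matches the top strand at positions 40–49; it acts as a forward primer.
Primer 2's reverse complement is AGGACAGGGCCAGA, matching the top strand at positions 86–99; it acts as a reverse primer.
The 3' ends face each other across positions 40–99, giving a 60 bp product.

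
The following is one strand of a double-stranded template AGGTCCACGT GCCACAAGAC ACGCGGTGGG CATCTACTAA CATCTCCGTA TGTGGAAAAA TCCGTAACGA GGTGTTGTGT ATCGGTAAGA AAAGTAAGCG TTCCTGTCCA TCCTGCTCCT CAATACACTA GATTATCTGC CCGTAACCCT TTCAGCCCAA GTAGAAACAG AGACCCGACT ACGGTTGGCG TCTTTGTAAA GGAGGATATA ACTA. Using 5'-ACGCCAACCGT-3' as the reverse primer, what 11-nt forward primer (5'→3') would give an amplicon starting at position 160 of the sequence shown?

The reverse primer's reverse complement ACGGTTGGCGT matches the template at positions 181–191; the product starts at position 160.
The forward primer is identical to the top strand over positions 160–170: AGTAGAAACAG.

5'-AGTAGAAACAG-3'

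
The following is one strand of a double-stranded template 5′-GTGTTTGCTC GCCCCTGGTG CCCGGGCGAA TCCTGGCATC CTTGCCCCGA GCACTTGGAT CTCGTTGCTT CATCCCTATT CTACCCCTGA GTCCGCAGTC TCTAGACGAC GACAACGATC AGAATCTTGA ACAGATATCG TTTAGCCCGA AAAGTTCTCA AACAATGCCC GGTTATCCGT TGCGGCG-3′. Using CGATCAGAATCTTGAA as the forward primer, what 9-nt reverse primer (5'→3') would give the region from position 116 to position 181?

The product's 3' end on the top strand is position 181.
The reverse primer anneals to the top strand over positions 173–181, i.e. to TTATCCGTT.
Its sequence written 5'→3' is the reverse complement: AACGGATAA.

5'-AACGGATAA-3'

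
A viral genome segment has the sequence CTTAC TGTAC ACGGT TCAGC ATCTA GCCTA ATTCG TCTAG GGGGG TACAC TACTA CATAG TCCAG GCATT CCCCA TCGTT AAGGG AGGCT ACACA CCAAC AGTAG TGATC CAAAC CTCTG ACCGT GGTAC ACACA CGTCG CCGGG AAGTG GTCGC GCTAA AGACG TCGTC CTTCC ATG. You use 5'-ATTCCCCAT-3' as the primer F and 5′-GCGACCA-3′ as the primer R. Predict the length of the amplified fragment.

Scanning the template, ATTCCCCAT occurs at positions 68–76; this primer anneals to the bottom strand there with its 3' end pointing downstream.
Taking the reverse complement of GCGACCA gives TGGTCGC, found at positions 149–155 on the template; the primer anneals here to the top strand with its 3' end pointing upstream.
The product runs from position 68 to position 155, so its length is 155 − 68 + 1 = 88 bp.

88 bp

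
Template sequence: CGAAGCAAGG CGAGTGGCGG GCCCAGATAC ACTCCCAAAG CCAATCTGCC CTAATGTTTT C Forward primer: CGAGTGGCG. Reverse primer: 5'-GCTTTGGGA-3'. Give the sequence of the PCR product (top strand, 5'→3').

Scanning the template, CGAGTGGCG occurs at positions 11–19; this primer anneals to the bottom strand there with its 3' end pointing downstream.
The reverse primer's reverse complement is TCCCAAAGC, which matches the template at positions 33–41.
The product is the template from position 11 through 41 (31 bp).

5'-CGAGTGGCGGGCCCAGATACACTCCCAAAGC-3'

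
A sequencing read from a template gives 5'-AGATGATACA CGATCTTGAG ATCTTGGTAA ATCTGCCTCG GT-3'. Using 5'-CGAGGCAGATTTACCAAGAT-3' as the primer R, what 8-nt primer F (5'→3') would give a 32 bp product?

5'-CACGATCT-3'

The reverse primer's reverse complement ATCTTGGTAAATCTGCCTCG matches the template at positions 21–40, so the product ends at position 40.
A 32 bp product then starts at position 40 − 32 + 1 = 9.
The forward primer is identical to the top strand there: CACGATCT.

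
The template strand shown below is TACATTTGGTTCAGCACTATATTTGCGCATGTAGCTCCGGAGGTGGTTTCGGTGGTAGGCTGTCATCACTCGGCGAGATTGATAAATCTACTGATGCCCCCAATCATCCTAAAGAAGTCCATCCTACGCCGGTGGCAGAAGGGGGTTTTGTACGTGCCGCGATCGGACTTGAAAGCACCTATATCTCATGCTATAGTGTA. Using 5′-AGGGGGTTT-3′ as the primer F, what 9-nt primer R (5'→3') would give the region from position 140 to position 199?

The product's 3' end on the top strand is position 199.
The reverse primer anneals to the top strand over positions 191–199, i.e. to CTATAGTGT.
Its sequence written 5'→3' is the reverse complement: ACACTATAG.

5'-ACACTATAG-3'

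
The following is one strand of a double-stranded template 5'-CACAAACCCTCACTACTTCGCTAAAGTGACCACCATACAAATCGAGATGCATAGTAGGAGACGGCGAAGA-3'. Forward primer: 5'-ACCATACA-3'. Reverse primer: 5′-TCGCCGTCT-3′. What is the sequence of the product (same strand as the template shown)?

Scanning the template, ACCATACA occurs at positions 32–39; this primer anneals to the bottom strand there with its 3' end pointing downstream.
Reverse complement of the reverse primer: AGACGGCGA. This occurs on the top strand at positions 59–67.
The product is the template from position 32 through 67 (36 bp).

5'-ACCATACAAATCGAGATGCATAGTAGGAGACGGCGA-3'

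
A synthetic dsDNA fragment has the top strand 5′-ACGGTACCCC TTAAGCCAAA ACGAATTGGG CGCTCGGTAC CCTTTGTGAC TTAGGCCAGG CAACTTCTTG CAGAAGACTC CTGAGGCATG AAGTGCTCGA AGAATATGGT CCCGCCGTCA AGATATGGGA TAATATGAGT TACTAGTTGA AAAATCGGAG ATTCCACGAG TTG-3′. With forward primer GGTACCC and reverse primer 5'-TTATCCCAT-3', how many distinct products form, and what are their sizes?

The forward primer GGTACCC matches the top strand at positions 3–9, 36–42.
The reverse primer's reverse complement is ATGGGATAA, matching at positions 125–133.
Each forward site pairs with the reverse site to give a product ending at position 133: sizes 131, 98 bp.

Two products: 131 bp, 98 bp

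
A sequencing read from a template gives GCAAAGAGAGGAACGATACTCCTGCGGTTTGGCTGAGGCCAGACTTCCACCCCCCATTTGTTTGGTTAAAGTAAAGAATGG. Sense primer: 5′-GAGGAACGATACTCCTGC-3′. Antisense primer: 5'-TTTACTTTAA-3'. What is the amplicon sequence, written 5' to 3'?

5'-GAGGAACGATACTCCTGCGGTTTGGCTGAGGCCAGACTTCCACCCCCCATTTGTTTGGTTAAAGTAAA-3'

Forward primer GAGGAACGATACTCCTGC is found on the top strand at positions 8–25.
Reverse complement of the reverse primer: TTAAAGTAAA. This occurs on the top strand at positions 66–75.
The product is the template from position 8 through 75 (68 bp).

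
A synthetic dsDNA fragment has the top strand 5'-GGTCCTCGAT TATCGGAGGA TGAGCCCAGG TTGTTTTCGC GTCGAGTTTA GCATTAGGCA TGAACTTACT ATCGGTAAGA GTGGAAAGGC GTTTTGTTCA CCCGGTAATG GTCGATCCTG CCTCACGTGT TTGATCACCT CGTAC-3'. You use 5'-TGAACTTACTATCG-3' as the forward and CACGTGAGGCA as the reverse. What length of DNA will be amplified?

69 bp

The forward primer matches the template at positions 61–74.
Taking the reverse complement of CACGTGAGGCA gives TGCCTCACGTG, found at positions 119–129 on the template; the primer anneals here to the top strand with its 3' end pointing upstream.
Amplicon spans positions 61–129: 69 bp.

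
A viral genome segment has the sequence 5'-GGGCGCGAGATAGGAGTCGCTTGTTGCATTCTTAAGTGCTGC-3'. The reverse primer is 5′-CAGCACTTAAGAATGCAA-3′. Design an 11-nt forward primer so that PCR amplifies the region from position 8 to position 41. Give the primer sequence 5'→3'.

The reverse primer's reverse complement TTGCATTCTTAAGTGCTG matches the template at positions 24–41; the product starts at position 8.
The forward primer is identical to the top strand over positions 8–18: AGATAGGAGTC.

5'-AGATAGGAGTC-3'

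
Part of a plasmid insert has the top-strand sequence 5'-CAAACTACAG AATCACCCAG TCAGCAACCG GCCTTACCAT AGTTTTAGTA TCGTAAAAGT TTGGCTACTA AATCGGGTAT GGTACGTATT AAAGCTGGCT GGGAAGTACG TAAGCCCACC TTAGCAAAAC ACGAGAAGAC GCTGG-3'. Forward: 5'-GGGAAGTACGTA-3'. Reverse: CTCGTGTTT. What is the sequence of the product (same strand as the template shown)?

Forward primer GGGAAGTACGTA is found on the top strand at positions 101–112.
The reverse primer's reverse complement is AAACACGAG, which matches the template at positions 127–135.
The product is the template from position 101 through 135 (35 bp).

5'-GGGAAGTACGTAAGCCCACCTTAGCAAAACACGAG-3'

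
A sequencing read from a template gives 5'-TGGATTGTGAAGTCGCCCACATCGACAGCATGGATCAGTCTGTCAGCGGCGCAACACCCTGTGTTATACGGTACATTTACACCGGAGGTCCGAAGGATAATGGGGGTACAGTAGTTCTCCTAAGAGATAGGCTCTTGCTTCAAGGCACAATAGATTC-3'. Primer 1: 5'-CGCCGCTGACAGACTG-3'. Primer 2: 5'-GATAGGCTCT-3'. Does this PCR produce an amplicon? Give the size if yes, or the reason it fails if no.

No product — the primers' 3' ends point away from each other.

Primer 1 (CGCCGCTGACAGACTG) has reverse complement CAGTCTGTCAGCGGCG, which matches the top strand at positions 36–51; primer 1 anneals to the top strand there with its 3' end pointing upstream toward position 36.
Primer 2 (GATAGGCTCT) matches the top strand directly at positions 126–135; it anneals to the bottom strand with its 3' end pointing downstream toward position 135.
The 3' ends diverge (primer 1 extends toward position 1, primer 2 toward position 157), so the primers never converge on a shared product.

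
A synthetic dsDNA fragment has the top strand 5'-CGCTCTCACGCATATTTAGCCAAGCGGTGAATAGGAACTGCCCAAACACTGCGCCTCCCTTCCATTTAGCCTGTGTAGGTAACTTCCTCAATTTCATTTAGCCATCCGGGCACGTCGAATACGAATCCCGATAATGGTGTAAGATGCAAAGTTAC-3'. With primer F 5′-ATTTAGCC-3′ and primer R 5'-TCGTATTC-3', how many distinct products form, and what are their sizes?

The forward primer ATTTAGCC matches the top strand at positions 14–21, 64–71, 96–103.
The reverse primer's reverse complement is GAATACGA, matching at positions 117–124.
Each forward site pairs with the reverse site to give a product ending at position 124: sizes 111, 61, 29 bp.

Three products: 111 bp, 61 bp, 29 bp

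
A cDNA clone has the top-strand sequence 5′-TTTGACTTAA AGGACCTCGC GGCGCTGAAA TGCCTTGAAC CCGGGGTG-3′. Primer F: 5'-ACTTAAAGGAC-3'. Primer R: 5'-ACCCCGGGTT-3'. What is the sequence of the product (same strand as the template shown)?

5'-ACTTAAAGGACCTCGCGGCGCTGAAATGCCTTGAACCCGGGGT-3'

The forward primer matches the template at positions 5–15.
The reverse primer's reverse complement is AACCCGGGGT, which matches the template at positions 38–47.
The product is the template from position 5 through 47 (43 bp).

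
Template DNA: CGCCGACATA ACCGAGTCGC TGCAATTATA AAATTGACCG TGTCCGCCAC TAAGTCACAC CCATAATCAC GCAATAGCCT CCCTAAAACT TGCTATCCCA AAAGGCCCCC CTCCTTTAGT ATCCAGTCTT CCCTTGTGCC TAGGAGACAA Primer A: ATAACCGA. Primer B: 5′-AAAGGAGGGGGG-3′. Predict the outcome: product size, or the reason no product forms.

Yes — a 110 bp product.

Primer A (ATAACCGA) matches the top strand at positions 8–15; it acts as a forward primer.
Primer B's reverse complement is CCCCCCTCCTTT, matching the top strand at positions 106–117; it acts as a reverse primer.
The 3' ends face each other across positions 8–117, giving a 110 bp product.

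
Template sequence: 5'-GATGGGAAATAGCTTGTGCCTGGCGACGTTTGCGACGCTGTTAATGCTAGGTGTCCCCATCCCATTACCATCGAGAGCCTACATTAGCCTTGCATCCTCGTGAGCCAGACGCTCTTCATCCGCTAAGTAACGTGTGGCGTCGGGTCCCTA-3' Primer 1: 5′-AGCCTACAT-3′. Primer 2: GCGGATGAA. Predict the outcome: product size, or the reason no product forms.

Yes — a 48 bp product.

Primer 1 (AGCCTACAT) matches the top strand at positions 76–84; it acts as a forward primer.
Primer 2's reverse complement is TTCATCCGC, matching the top strand at positions 115–123; it acts as a reverse primer.
The 3' ends face each other across positions 76–123, giving a 48 bp product.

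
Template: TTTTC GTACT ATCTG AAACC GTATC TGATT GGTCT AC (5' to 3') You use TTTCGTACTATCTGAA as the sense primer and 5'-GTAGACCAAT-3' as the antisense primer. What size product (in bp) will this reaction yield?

Scanning the template, TTTCGTACTATCTGAA occurs at positions 2–17; this primer anneals to the bottom strand there with its 3' end pointing downstream.
Taking the reverse complement of GTAGACCAAT gives ATTGGTCTAC, found at positions 28–37 on the template; the primer anneals here to the top strand with its 3' end pointing upstream.
Amplicon spans positions 2–37: 36 bp.

36 bp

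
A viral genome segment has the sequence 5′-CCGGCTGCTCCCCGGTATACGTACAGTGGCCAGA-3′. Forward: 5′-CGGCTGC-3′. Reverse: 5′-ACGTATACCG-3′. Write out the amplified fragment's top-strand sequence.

5'-CGGCTGCTCCCCGGTATACGT-3'

Scanning the template, CGGCTGC occurs at positions 2–8; this primer anneals to the bottom strand there with its 3' end pointing downstream.
Reverse complement of the reverse primer: CGGTATACGT. This occurs on the top strand at positions 13–22.
The product is the template from position 2 through 22 (21 bp).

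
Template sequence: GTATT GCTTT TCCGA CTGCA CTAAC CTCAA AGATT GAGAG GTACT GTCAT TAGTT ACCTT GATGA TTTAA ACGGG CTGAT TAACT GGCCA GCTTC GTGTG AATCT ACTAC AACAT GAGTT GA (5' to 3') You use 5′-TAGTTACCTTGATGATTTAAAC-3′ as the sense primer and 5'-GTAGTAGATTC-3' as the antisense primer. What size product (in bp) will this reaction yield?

Scanning the template, TAGTTACCTTGATGATTTAAAC occurs at positions 51–72; this primer anneals to the bottom strand there with its 3' end pointing downstream.
Taking the reverse complement of GTAGTAGATTC gives GAATCTACTAC, found at positions 100–110 on the template; the primer anneals here to the top strand with its 3' end pointing upstream.
Product length = (reverse-primer end) − (forward-primer start) + 1 = 110 − 51 + 1 = 60 bp.

60 bp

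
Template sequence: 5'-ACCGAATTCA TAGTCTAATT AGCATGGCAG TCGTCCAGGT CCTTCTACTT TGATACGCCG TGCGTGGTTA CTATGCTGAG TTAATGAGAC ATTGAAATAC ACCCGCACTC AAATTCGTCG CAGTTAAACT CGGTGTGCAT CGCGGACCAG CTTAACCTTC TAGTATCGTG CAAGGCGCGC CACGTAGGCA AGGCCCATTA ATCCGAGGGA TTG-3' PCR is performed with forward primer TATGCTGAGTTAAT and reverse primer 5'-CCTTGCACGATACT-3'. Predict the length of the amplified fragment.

Forward primer TATGCTGAGTTAAT is found on the top strand at positions 72–85.
Taking the reverse complement of CCTTGCACGATACT gives AGTATCGTGCAAGG, found at positions 162–175 on the template; the primer anneals here to the top strand with its 3' end pointing upstream.
Amplicon spans positions 72–175: 104 bp.

104 bp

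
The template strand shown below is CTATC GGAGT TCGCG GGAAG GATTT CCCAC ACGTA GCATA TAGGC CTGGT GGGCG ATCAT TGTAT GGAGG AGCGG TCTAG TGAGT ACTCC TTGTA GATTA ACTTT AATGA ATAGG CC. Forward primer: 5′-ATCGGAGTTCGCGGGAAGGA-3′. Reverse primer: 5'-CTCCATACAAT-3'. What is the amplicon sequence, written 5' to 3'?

The forward primer matches the template at positions 3–22.
Reverse complement of the reverse primer: ATTGTATGGAG. This occurs on the top strand at positions 59–69.
The product is the template from position 3 through 69 (67 bp).

5'-ATCGGAGTTCGCGGGAAGGATTTCCCACACGTAGCATATAGGCCTGGTGGGCGATCATTGTATGGAG-3'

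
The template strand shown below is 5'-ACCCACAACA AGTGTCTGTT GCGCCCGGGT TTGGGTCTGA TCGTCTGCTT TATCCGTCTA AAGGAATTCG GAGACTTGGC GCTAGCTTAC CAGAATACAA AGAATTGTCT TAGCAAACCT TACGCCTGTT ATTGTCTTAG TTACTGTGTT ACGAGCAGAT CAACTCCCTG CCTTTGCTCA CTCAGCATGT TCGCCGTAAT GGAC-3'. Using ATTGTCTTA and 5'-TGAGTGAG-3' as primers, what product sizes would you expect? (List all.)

81 bp, 54 bp

The forward primer ATTGTCTTA matches the top strand at positions 104–112, 131–139.
The reverse primer's reverse complement is CTCACTCA, matching at positions 177–184.
Each forward site pairs with the reverse site to give a product ending at position 184: sizes 81, 54 bp.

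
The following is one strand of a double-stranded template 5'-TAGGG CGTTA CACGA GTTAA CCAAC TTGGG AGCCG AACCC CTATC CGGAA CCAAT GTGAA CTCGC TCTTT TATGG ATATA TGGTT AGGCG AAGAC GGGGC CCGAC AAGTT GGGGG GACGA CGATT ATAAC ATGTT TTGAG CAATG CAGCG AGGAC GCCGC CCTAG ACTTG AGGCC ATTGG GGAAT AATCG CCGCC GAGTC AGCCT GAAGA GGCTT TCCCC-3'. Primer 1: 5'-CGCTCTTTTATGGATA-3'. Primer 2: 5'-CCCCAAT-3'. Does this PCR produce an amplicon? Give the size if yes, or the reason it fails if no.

Primer 1 (CGCTCTTTTATGGATA) matches the top strand at positions 63–78; it acts as a forward primer.
Primer 2's reverse complement is ATTGGGG, matching the top strand at positions 176–182; it acts as a reverse primer.
The 3' ends face each other across positions 63–182, giving a 120 bp product.

Yes — a 120 bp product.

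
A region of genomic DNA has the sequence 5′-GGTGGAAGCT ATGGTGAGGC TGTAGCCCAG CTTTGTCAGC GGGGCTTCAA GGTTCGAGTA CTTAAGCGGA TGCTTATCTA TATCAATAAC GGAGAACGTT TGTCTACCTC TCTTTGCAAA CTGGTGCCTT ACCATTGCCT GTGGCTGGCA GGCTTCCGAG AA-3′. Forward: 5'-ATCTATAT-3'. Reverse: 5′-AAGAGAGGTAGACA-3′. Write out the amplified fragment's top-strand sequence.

The forward primer matches the template at positions 76–83.
Taking the reverse complement of AAGAGAGGTAGACA gives TGTCTACCTCTCTT, found at positions 101–114 on the template; the primer anneals here to the top strand with its 3' end pointing upstream.
The product is the template from position 76 through 114 (39 bp).

5'-ATCTATATCAATAACGGAGAACGTTTGTCTACCTCTCTT-3'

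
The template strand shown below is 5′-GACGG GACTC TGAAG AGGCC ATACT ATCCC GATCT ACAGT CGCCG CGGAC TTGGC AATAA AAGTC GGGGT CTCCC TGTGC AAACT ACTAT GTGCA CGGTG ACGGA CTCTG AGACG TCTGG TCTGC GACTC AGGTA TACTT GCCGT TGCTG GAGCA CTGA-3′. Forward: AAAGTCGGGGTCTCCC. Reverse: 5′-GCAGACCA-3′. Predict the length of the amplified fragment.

Forward primer AAAGTCGGGGTCTCCC is found on the top strand at positions 60–75.
The reverse primer's reverse complement is TGGTCTGC, which matches the template at positions 118–125.
Product length = (reverse-primer end) − (forward-primer start) + 1 = 125 − 60 + 1 = 66 bp.

66 bp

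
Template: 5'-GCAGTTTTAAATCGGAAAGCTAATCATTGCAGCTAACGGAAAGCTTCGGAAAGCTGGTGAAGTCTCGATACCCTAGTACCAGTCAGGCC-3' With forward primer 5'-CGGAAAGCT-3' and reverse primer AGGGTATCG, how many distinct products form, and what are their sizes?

The forward primer CGGAAAGCT matches the top strand at positions 13–21, 37–45, 47–55.
The reverse primer's reverse complement is CGATACCCT, matching at positions 66–74.
Each forward site pairs with the reverse site to give a product ending at position 74: sizes 62, 38, 28 bp.

Three products: 62 bp, 38 bp, 28 bp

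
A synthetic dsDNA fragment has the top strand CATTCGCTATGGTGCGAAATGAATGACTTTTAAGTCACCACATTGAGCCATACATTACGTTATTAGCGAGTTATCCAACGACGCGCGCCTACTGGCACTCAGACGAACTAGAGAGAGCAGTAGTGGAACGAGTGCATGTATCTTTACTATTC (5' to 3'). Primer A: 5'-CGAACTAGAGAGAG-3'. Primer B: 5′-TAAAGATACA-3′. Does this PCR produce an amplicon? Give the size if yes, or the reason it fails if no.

Yes — a 43 bp product.

Primer A (CGAACTAGAGAGAG) matches the top strand at positions 104–117; it acts as a forward primer.
Primer B's reverse complement is TGTATCTTTA, matching the top strand at positions 137–146; it acts as a reverse primer.
The 3' ends face each other across positions 104–146, giving a 43 bp product.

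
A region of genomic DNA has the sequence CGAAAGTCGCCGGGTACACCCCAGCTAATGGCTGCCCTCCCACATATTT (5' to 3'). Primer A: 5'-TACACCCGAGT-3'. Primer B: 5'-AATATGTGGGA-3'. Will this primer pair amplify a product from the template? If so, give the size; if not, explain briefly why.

No product — primer A has no binding site in the template.

Primer A (TACACCCGAGT) does not match the top strand, and its reverse complement ACTCGGGTGTA does not match either.
With no annealing site for primer A, no amplification occurs.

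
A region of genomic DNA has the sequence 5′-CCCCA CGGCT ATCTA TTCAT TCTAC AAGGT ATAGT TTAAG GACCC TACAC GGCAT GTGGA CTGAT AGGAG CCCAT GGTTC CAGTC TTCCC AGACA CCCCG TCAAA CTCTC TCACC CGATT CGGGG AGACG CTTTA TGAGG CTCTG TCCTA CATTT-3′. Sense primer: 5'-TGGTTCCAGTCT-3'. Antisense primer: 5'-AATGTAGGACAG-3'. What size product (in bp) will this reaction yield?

Scanning the template, TGGTTCCAGTCT occurs at positions 75–86; this primer anneals to the bottom strand there with its 3' end pointing downstream.
Taking the reverse complement of AATGTAGGACAG gives CTGTCCTACATT, found at positions 143–154 on the template; the primer anneals here to the top strand with its 3' end pointing upstream.
Amplicon spans positions 75–154: 80 bp.

80 bp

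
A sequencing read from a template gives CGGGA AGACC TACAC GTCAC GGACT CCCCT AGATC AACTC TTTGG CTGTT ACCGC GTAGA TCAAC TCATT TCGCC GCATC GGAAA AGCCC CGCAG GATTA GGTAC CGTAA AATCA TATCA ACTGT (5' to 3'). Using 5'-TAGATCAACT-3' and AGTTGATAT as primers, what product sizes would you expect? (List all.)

94 bp, 67 bp

The forward primer TAGATCAACT matches the top strand at positions 30–39, 57–66.
The reverse primer's reverse complement is ATATCAACT, matching at positions 115–123.
Each forward site pairs with the reverse site to give a product ending at position 123: sizes 94, 67 bp.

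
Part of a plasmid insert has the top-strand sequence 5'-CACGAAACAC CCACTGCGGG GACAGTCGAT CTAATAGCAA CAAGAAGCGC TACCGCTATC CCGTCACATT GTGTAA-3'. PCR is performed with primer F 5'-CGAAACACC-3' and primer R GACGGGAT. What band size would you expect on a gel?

The forward primer matches the template at positions 3–11.
The reverse primer's reverse complement is ATCCCGTC, which matches the template at positions 58–65.
Product length = (reverse-primer end) − (forward-primer start) + 1 = 65 − 3 + 1 = 63 bp.

63 bp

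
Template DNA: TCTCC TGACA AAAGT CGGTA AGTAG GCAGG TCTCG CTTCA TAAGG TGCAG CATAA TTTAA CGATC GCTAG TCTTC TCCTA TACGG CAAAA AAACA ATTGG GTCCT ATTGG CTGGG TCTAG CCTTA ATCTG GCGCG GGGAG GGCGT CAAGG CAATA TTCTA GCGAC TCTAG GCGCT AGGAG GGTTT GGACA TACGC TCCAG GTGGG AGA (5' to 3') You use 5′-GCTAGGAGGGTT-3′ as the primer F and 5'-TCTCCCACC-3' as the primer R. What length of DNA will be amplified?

Forward primer GCTAGGAGGGTT is found on the top strand at positions 173–184.
Reverse complement of the reverse primer: GGTGGGAGA. This occurs on the top strand at positions 200–208.
The product runs from position 173 to position 208, so its length is 208 − 173 + 1 = 36 bp.

36 bp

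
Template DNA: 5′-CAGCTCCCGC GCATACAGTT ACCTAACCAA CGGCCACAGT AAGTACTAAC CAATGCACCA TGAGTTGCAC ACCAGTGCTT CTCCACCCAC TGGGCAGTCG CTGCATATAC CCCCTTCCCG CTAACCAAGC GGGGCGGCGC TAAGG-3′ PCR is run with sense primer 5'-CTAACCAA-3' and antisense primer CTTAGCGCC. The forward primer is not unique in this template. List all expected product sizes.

The forward primer CTAACCAA matches the top strand at positions 23–30, 46–53, 121–128.
The reverse primer's reverse complement is GGCGCTAAG, matching at positions 136–144.
Each forward site pairs with the reverse site to give a product ending at position 144: sizes 122, 99, 24 bp.

122 bp, 99 bp, 24 bp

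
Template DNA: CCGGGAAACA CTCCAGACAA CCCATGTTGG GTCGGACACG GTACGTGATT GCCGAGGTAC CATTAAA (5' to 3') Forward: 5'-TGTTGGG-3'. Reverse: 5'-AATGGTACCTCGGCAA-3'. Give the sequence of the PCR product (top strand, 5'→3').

Forward primer TGTTGGG is found on the top strand at positions 25–31.
Taking the reverse complement of AATGGTACCTCGGCAA gives TTGCCGAGGTACCATT, found at positions 49–64 on the template; the primer anneals here to the top strand with its 3' end pointing upstream.
The product is the template from position 25 through 64 (40 bp).

5'-TGTTGGGTCGGACACGGTACGTGATTGCCGAGGTACCATT-3'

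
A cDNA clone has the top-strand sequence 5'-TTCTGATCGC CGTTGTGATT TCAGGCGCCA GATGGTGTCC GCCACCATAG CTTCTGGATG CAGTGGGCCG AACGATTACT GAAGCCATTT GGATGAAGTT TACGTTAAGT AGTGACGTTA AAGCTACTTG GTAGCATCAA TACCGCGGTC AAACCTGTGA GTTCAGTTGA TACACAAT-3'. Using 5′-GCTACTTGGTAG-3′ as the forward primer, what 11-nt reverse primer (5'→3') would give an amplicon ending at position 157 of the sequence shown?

5'-CAGGTTTGACC-3'

The forward primer binds at positions 123–134; the product's 3' end on the top strand is position 157.
The reverse primer anneals to the top strand over positions 147–157, i.e. to GGTCAAACCTG.
Its sequence written 5'→3' is the reverse complement: CAGGTTTGACC.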